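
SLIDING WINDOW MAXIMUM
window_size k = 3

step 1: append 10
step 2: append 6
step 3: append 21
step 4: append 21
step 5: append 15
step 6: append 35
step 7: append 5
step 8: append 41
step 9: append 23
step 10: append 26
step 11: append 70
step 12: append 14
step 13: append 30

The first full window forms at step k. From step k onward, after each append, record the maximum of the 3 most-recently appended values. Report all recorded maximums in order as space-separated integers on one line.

Answer: 21 21 21 35 35 41 41 41 70 70 70

Derivation:
step 1: append 10 -> window=[10] (not full yet)
step 2: append 6 -> window=[10, 6] (not full yet)
step 3: append 21 -> window=[10, 6, 21] -> max=21
step 4: append 21 -> window=[6, 21, 21] -> max=21
step 5: append 15 -> window=[21, 21, 15] -> max=21
step 6: append 35 -> window=[21, 15, 35] -> max=35
step 7: append 5 -> window=[15, 35, 5] -> max=35
step 8: append 41 -> window=[35, 5, 41] -> max=41
step 9: append 23 -> window=[5, 41, 23] -> max=41
step 10: append 26 -> window=[41, 23, 26] -> max=41
step 11: append 70 -> window=[23, 26, 70] -> max=70
step 12: append 14 -> window=[26, 70, 14] -> max=70
step 13: append 30 -> window=[70, 14, 30] -> max=70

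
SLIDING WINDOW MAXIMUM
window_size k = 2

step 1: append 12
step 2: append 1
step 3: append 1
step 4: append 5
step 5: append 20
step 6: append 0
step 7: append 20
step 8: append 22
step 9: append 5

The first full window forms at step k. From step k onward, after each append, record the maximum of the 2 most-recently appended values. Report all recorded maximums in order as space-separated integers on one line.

Answer: 12 1 5 20 20 20 22 22

Derivation:
step 1: append 12 -> window=[12] (not full yet)
step 2: append 1 -> window=[12, 1] -> max=12
step 3: append 1 -> window=[1, 1] -> max=1
step 4: append 5 -> window=[1, 5] -> max=5
step 5: append 20 -> window=[5, 20] -> max=20
step 6: append 0 -> window=[20, 0] -> max=20
step 7: append 20 -> window=[0, 20] -> max=20
step 8: append 22 -> window=[20, 22] -> max=22
step 9: append 5 -> window=[22, 5] -> max=22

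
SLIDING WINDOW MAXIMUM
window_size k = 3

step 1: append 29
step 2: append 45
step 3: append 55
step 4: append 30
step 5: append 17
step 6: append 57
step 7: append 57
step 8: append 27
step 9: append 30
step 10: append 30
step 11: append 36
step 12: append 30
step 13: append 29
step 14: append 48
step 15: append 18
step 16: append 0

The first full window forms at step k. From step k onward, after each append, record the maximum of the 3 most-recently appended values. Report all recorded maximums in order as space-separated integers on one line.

step 1: append 29 -> window=[29] (not full yet)
step 2: append 45 -> window=[29, 45] (not full yet)
step 3: append 55 -> window=[29, 45, 55] -> max=55
step 4: append 30 -> window=[45, 55, 30] -> max=55
step 5: append 17 -> window=[55, 30, 17] -> max=55
step 6: append 57 -> window=[30, 17, 57] -> max=57
step 7: append 57 -> window=[17, 57, 57] -> max=57
step 8: append 27 -> window=[57, 57, 27] -> max=57
step 9: append 30 -> window=[57, 27, 30] -> max=57
step 10: append 30 -> window=[27, 30, 30] -> max=30
step 11: append 36 -> window=[30, 30, 36] -> max=36
step 12: append 30 -> window=[30, 36, 30] -> max=36
step 13: append 29 -> window=[36, 30, 29] -> max=36
step 14: append 48 -> window=[30, 29, 48] -> max=48
step 15: append 18 -> window=[29, 48, 18] -> max=48
step 16: append 0 -> window=[48, 18, 0] -> max=48

Answer: 55 55 55 57 57 57 57 30 36 36 36 48 48 48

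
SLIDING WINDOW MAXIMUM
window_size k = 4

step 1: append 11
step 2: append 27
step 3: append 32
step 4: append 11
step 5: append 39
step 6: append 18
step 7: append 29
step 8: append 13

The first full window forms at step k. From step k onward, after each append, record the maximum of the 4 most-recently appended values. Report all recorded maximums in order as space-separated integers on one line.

Answer: 32 39 39 39 39

Derivation:
step 1: append 11 -> window=[11] (not full yet)
step 2: append 27 -> window=[11, 27] (not full yet)
step 3: append 32 -> window=[11, 27, 32] (not full yet)
step 4: append 11 -> window=[11, 27, 32, 11] -> max=32
step 5: append 39 -> window=[27, 32, 11, 39] -> max=39
step 6: append 18 -> window=[32, 11, 39, 18] -> max=39
step 7: append 29 -> window=[11, 39, 18, 29] -> max=39
step 8: append 13 -> window=[39, 18, 29, 13] -> max=39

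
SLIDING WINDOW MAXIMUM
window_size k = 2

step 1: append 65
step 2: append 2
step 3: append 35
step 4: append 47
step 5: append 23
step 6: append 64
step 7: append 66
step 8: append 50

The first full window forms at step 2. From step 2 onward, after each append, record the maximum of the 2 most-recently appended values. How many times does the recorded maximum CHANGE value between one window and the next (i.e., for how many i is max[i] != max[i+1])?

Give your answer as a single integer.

step 1: append 65 -> window=[65] (not full yet)
step 2: append 2 -> window=[65, 2] -> max=65
step 3: append 35 -> window=[2, 35] -> max=35
step 4: append 47 -> window=[35, 47] -> max=47
step 5: append 23 -> window=[47, 23] -> max=47
step 6: append 64 -> window=[23, 64] -> max=64
step 7: append 66 -> window=[64, 66] -> max=66
step 8: append 50 -> window=[66, 50] -> max=66
Recorded maximums: 65 35 47 47 64 66 66
Changes between consecutive maximums: 4

Answer: 4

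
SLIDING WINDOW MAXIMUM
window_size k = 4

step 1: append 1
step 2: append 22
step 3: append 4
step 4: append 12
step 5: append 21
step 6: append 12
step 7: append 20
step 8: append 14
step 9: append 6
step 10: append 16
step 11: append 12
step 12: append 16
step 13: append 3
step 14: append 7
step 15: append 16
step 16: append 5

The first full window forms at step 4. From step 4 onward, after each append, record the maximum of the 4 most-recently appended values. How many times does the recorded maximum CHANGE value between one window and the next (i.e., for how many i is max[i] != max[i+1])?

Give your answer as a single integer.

Answer: 3

Derivation:
step 1: append 1 -> window=[1] (not full yet)
step 2: append 22 -> window=[1, 22] (not full yet)
step 3: append 4 -> window=[1, 22, 4] (not full yet)
step 4: append 12 -> window=[1, 22, 4, 12] -> max=22
step 5: append 21 -> window=[22, 4, 12, 21] -> max=22
step 6: append 12 -> window=[4, 12, 21, 12] -> max=21
step 7: append 20 -> window=[12, 21, 12, 20] -> max=21
step 8: append 14 -> window=[21, 12, 20, 14] -> max=21
step 9: append 6 -> window=[12, 20, 14, 6] -> max=20
step 10: append 16 -> window=[20, 14, 6, 16] -> max=20
step 11: append 12 -> window=[14, 6, 16, 12] -> max=16
step 12: append 16 -> window=[6, 16, 12, 16] -> max=16
step 13: append 3 -> window=[16, 12, 16, 3] -> max=16
step 14: append 7 -> window=[12, 16, 3, 7] -> max=16
step 15: append 16 -> window=[16, 3, 7, 16] -> max=16
step 16: append 5 -> window=[3, 7, 16, 5] -> max=16
Recorded maximums: 22 22 21 21 21 20 20 16 16 16 16 16 16
Changes between consecutive maximums: 3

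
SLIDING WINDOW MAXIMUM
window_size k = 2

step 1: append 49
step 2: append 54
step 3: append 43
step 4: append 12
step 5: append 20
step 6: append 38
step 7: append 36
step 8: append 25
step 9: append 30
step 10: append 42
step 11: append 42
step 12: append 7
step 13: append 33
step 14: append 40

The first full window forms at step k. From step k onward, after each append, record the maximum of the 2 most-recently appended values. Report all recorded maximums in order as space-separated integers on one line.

step 1: append 49 -> window=[49] (not full yet)
step 2: append 54 -> window=[49, 54] -> max=54
step 3: append 43 -> window=[54, 43] -> max=54
step 4: append 12 -> window=[43, 12] -> max=43
step 5: append 20 -> window=[12, 20] -> max=20
step 6: append 38 -> window=[20, 38] -> max=38
step 7: append 36 -> window=[38, 36] -> max=38
step 8: append 25 -> window=[36, 25] -> max=36
step 9: append 30 -> window=[25, 30] -> max=30
step 10: append 42 -> window=[30, 42] -> max=42
step 11: append 42 -> window=[42, 42] -> max=42
step 12: append 7 -> window=[42, 7] -> max=42
step 13: append 33 -> window=[7, 33] -> max=33
step 14: append 40 -> window=[33, 40] -> max=40

Answer: 54 54 43 20 38 38 36 30 42 42 42 33 40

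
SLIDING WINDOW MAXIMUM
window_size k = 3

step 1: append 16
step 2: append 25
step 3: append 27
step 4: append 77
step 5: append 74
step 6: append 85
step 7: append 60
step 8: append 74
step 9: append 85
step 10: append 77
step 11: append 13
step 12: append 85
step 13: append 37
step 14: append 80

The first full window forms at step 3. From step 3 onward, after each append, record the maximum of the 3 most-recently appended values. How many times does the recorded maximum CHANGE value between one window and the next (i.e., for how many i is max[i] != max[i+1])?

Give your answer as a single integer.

Answer: 2

Derivation:
step 1: append 16 -> window=[16] (not full yet)
step 2: append 25 -> window=[16, 25] (not full yet)
step 3: append 27 -> window=[16, 25, 27] -> max=27
step 4: append 77 -> window=[25, 27, 77] -> max=77
step 5: append 74 -> window=[27, 77, 74] -> max=77
step 6: append 85 -> window=[77, 74, 85] -> max=85
step 7: append 60 -> window=[74, 85, 60] -> max=85
step 8: append 74 -> window=[85, 60, 74] -> max=85
step 9: append 85 -> window=[60, 74, 85] -> max=85
step 10: append 77 -> window=[74, 85, 77] -> max=85
step 11: append 13 -> window=[85, 77, 13] -> max=85
step 12: append 85 -> window=[77, 13, 85] -> max=85
step 13: append 37 -> window=[13, 85, 37] -> max=85
step 14: append 80 -> window=[85, 37, 80] -> max=85
Recorded maximums: 27 77 77 85 85 85 85 85 85 85 85 85
Changes between consecutive maximums: 2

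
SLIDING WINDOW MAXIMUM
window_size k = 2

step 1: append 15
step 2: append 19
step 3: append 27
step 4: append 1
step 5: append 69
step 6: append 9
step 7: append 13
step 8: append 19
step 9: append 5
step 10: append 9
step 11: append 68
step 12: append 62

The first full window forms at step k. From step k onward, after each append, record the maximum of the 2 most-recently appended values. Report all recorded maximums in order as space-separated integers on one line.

step 1: append 15 -> window=[15] (not full yet)
step 2: append 19 -> window=[15, 19] -> max=19
step 3: append 27 -> window=[19, 27] -> max=27
step 4: append 1 -> window=[27, 1] -> max=27
step 5: append 69 -> window=[1, 69] -> max=69
step 6: append 9 -> window=[69, 9] -> max=69
step 7: append 13 -> window=[9, 13] -> max=13
step 8: append 19 -> window=[13, 19] -> max=19
step 9: append 5 -> window=[19, 5] -> max=19
step 10: append 9 -> window=[5, 9] -> max=9
step 11: append 68 -> window=[9, 68] -> max=68
step 12: append 62 -> window=[68, 62] -> max=68

Answer: 19 27 27 69 69 13 19 19 9 68 68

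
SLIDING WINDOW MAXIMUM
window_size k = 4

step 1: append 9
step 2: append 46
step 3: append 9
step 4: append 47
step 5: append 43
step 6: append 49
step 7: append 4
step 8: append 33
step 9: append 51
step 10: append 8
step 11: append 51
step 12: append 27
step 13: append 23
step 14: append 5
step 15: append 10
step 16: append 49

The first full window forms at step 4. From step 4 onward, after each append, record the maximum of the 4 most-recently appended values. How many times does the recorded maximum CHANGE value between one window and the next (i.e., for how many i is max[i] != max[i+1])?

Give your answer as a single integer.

step 1: append 9 -> window=[9] (not full yet)
step 2: append 46 -> window=[9, 46] (not full yet)
step 3: append 9 -> window=[9, 46, 9] (not full yet)
step 4: append 47 -> window=[9, 46, 9, 47] -> max=47
step 5: append 43 -> window=[46, 9, 47, 43] -> max=47
step 6: append 49 -> window=[9, 47, 43, 49] -> max=49
step 7: append 4 -> window=[47, 43, 49, 4] -> max=49
step 8: append 33 -> window=[43, 49, 4, 33] -> max=49
step 9: append 51 -> window=[49, 4, 33, 51] -> max=51
step 10: append 8 -> window=[4, 33, 51, 8] -> max=51
step 11: append 51 -> window=[33, 51, 8, 51] -> max=51
step 12: append 27 -> window=[51, 8, 51, 27] -> max=51
step 13: append 23 -> window=[8, 51, 27, 23] -> max=51
step 14: append 5 -> window=[51, 27, 23, 5] -> max=51
step 15: append 10 -> window=[27, 23, 5, 10] -> max=27
step 16: append 49 -> window=[23, 5, 10, 49] -> max=49
Recorded maximums: 47 47 49 49 49 51 51 51 51 51 51 27 49
Changes between consecutive maximums: 4

Answer: 4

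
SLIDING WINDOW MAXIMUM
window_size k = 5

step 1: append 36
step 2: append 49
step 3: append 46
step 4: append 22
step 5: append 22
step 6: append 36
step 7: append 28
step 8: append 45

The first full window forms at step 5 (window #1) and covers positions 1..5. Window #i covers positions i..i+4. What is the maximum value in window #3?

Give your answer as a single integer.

step 1: append 36 -> window=[36] (not full yet)
step 2: append 49 -> window=[36, 49] (not full yet)
step 3: append 46 -> window=[36, 49, 46] (not full yet)
step 4: append 22 -> window=[36, 49, 46, 22] (not full yet)
step 5: append 22 -> window=[36, 49, 46, 22, 22] -> max=49
step 6: append 36 -> window=[49, 46, 22, 22, 36] -> max=49
step 7: append 28 -> window=[46, 22, 22, 36, 28] -> max=46
Window #3 max = 46

Answer: 46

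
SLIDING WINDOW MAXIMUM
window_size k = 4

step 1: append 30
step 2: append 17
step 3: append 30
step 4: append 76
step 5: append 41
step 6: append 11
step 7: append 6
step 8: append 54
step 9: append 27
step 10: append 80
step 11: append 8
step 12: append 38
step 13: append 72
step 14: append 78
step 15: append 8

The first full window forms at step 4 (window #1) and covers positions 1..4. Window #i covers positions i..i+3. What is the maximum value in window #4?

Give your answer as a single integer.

Answer: 76

Derivation:
step 1: append 30 -> window=[30] (not full yet)
step 2: append 17 -> window=[30, 17] (not full yet)
step 3: append 30 -> window=[30, 17, 30] (not full yet)
step 4: append 76 -> window=[30, 17, 30, 76] -> max=76
step 5: append 41 -> window=[17, 30, 76, 41] -> max=76
step 6: append 11 -> window=[30, 76, 41, 11] -> max=76
step 7: append 6 -> window=[76, 41, 11, 6] -> max=76
Window #4 max = 76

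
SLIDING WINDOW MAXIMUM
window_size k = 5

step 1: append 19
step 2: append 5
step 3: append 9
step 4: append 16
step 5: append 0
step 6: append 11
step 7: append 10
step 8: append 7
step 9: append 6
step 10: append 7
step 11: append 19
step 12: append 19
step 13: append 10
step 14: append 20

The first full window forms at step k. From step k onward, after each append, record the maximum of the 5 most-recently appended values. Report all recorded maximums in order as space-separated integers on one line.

Answer: 19 16 16 16 11 11 19 19 19 20

Derivation:
step 1: append 19 -> window=[19] (not full yet)
step 2: append 5 -> window=[19, 5] (not full yet)
step 3: append 9 -> window=[19, 5, 9] (not full yet)
step 4: append 16 -> window=[19, 5, 9, 16] (not full yet)
step 5: append 0 -> window=[19, 5, 9, 16, 0] -> max=19
step 6: append 11 -> window=[5, 9, 16, 0, 11] -> max=16
step 7: append 10 -> window=[9, 16, 0, 11, 10] -> max=16
step 8: append 7 -> window=[16, 0, 11, 10, 7] -> max=16
step 9: append 6 -> window=[0, 11, 10, 7, 6] -> max=11
step 10: append 7 -> window=[11, 10, 7, 6, 7] -> max=11
step 11: append 19 -> window=[10, 7, 6, 7, 19] -> max=19
step 12: append 19 -> window=[7, 6, 7, 19, 19] -> max=19
step 13: append 10 -> window=[6, 7, 19, 19, 10] -> max=19
step 14: append 20 -> window=[7, 19, 19, 10, 20] -> max=20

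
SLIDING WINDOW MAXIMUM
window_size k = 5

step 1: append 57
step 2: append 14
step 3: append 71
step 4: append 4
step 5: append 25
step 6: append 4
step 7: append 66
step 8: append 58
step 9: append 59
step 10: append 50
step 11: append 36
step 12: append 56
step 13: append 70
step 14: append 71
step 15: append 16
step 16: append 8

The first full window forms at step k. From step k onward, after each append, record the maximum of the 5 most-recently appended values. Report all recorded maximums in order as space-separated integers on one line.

Answer: 71 71 71 66 66 66 66 59 70 71 71 71

Derivation:
step 1: append 57 -> window=[57] (not full yet)
step 2: append 14 -> window=[57, 14] (not full yet)
step 3: append 71 -> window=[57, 14, 71] (not full yet)
step 4: append 4 -> window=[57, 14, 71, 4] (not full yet)
step 5: append 25 -> window=[57, 14, 71, 4, 25] -> max=71
step 6: append 4 -> window=[14, 71, 4, 25, 4] -> max=71
step 7: append 66 -> window=[71, 4, 25, 4, 66] -> max=71
step 8: append 58 -> window=[4, 25, 4, 66, 58] -> max=66
step 9: append 59 -> window=[25, 4, 66, 58, 59] -> max=66
step 10: append 50 -> window=[4, 66, 58, 59, 50] -> max=66
step 11: append 36 -> window=[66, 58, 59, 50, 36] -> max=66
step 12: append 56 -> window=[58, 59, 50, 36, 56] -> max=59
step 13: append 70 -> window=[59, 50, 36, 56, 70] -> max=70
step 14: append 71 -> window=[50, 36, 56, 70, 71] -> max=71
step 15: append 16 -> window=[36, 56, 70, 71, 16] -> max=71
step 16: append 8 -> window=[56, 70, 71, 16, 8] -> max=71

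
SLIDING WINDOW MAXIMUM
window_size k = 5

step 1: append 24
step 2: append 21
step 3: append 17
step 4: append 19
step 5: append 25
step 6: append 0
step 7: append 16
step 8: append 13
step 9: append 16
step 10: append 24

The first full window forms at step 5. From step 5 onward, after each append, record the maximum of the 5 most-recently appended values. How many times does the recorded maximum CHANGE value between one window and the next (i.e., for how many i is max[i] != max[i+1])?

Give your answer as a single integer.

Answer: 1

Derivation:
step 1: append 24 -> window=[24] (not full yet)
step 2: append 21 -> window=[24, 21] (not full yet)
step 3: append 17 -> window=[24, 21, 17] (not full yet)
step 4: append 19 -> window=[24, 21, 17, 19] (not full yet)
step 5: append 25 -> window=[24, 21, 17, 19, 25] -> max=25
step 6: append 0 -> window=[21, 17, 19, 25, 0] -> max=25
step 7: append 16 -> window=[17, 19, 25, 0, 16] -> max=25
step 8: append 13 -> window=[19, 25, 0, 16, 13] -> max=25
step 9: append 16 -> window=[25, 0, 16, 13, 16] -> max=25
step 10: append 24 -> window=[0, 16, 13, 16, 24] -> max=24
Recorded maximums: 25 25 25 25 25 24
Changes between consecutive maximums: 1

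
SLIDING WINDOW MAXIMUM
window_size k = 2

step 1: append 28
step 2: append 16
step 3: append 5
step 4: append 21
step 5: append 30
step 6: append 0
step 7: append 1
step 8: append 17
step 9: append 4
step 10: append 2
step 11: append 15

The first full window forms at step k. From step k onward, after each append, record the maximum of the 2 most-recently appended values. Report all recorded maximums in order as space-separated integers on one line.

Answer: 28 16 21 30 30 1 17 17 4 15

Derivation:
step 1: append 28 -> window=[28] (not full yet)
step 2: append 16 -> window=[28, 16] -> max=28
step 3: append 5 -> window=[16, 5] -> max=16
step 4: append 21 -> window=[5, 21] -> max=21
step 5: append 30 -> window=[21, 30] -> max=30
step 6: append 0 -> window=[30, 0] -> max=30
step 7: append 1 -> window=[0, 1] -> max=1
step 8: append 17 -> window=[1, 17] -> max=17
step 9: append 4 -> window=[17, 4] -> max=17
step 10: append 2 -> window=[4, 2] -> max=4
step 11: append 15 -> window=[2, 15] -> max=15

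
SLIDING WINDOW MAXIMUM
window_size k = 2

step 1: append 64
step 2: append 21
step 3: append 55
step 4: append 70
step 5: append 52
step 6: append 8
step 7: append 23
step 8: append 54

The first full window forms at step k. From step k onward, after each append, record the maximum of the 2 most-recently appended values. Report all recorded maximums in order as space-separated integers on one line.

Answer: 64 55 70 70 52 23 54

Derivation:
step 1: append 64 -> window=[64] (not full yet)
step 2: append 21 -> window=[64, 21] -> max=64
step 3: append 55 -> window=[21, 55] -> max=55
step 4: append 70 -> window=[55, 70] -> max=70
step 5: append 52 -> window=[70, 52] -> max=70
step 6: append 8 -> window=[52, 8] -> max=52
step 7: append 23 -> window=[8, 23] -> max=23
step 8: append 54 -> window=[23, 54] -> max=54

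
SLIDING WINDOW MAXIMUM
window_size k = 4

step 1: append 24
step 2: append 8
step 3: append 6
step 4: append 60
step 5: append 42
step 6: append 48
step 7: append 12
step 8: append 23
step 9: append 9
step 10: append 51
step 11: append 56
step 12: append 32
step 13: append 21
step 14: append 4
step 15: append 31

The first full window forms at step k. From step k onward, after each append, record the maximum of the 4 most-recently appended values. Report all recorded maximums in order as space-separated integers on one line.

Answer: 60 60 60 60 48 48 51 56 56 56 56 32

Derivation:
step 1: append 24 -> window=[24] (not full yet)
step 2: append 8 -> window=[24, 8] (not full yet)
step 3: append 6 -> window=[24, 8, 6] (not full yet)
step 4: append 60 -> window=[24, 8, 6, 60] -> max=60
step 5: append 42 -> window=[8, 6, 60, 42] -> max=60
step 6: append 48 -> window=[6, 60, 42, 48] -> max=60
step 7: append 12 -> window=[60, 42, 48, 12] -> max=60
step 8: append 23 -> window=[42, 48, 12, 23] -> max=48
step 9: append 9 -> window=[48, 12, 23, 9] -> max=48
step 10: append 51 -> window=[12, 23, 9, 51] -> max=51
step 11: append 56 -> window=[23, 9, 51, 56] -> max=56
step 12: append 32 -> window=[9, 51, 56, 32] -> max=56
step 13: append 21 -> window=[51, 56, 32, 21] -> max=56
step 14: append 4 -> window=[56, 32, 21, 4] -> max=56
step 15: append 31 -> window=[32, 21, 4, 31] -> max=32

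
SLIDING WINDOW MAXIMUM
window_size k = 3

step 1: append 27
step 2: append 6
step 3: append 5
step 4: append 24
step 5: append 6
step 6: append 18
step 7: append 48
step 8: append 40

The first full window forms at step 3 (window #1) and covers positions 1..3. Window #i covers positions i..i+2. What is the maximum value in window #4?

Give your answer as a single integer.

Answer: 24

Derivation:
step 1: append 27 -> window=[27] (not full yet)
step 2: append 6 -> window=[27, 6] (not full yet)
step 3: append 5 -> window=[27, 6, 5] -> max=27
step 4: append 24 -> window=[6, 5, 24] -> max=24
step 5: append 6 -> window=[5, 24, 6] -> max=24
step 6: append 18 -> window=[24, 6, 18] -> max=24
Window #4 max = 24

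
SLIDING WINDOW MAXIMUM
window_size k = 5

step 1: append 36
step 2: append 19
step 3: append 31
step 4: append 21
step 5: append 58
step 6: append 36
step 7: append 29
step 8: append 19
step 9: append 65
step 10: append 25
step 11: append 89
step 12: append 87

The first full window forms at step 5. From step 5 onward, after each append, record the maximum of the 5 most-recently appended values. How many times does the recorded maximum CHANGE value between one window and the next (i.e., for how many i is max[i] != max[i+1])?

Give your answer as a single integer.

step 1: append 36 -> window=[36] (not full yet)
step 2: append 19 -> window=[36, 19] (not full yet)
step 3: append 31 -> window=[36, 19, 31] (not full yet)
step 4: append 21 -> window=[36, 19, 31, 21] (not full yet)
step 5: append 58 -> window=[36, 19, 31, 21, 58] -> max=58
step 6: append 36 -> window=[19, 31, 21, 58, 36] -> max=58
step 7: append 29 -> window=[31, 21, 58, 36, 29] -> max=58
step 8: append 19 -> window=[21, 58, 36, 29, 19] -> max=58
step 9: append 65 -> window=[58, 36, 29, 19, 65] -> max=65
step 10: append 25 -> window=[36, 29, 19, 65, 25] -> max=65
step 11: append 89 -> window=[29, 19, 65, 25, 89] -> max=89
step 12: append 87 -> window=[19, 65, 25, 89, 87] -> max=89
Recorded maximums: 58 58 58 58 65 65 89 89
Changes between consecutive maximums: 2

Answer: 2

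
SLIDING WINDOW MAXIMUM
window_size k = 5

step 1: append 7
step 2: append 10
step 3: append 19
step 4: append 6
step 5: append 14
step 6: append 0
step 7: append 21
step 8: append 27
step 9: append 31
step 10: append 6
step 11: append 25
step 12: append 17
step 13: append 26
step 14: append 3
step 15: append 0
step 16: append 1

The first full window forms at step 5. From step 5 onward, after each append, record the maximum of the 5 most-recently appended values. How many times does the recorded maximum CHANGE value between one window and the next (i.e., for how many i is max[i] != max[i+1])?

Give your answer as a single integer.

step 1: append 7 -> window=[7] (not full yet)
step 2: append 10 -> window=[7, 10] (not full yet)
step 3: append 19 -> window=[7, 10, 19] (not full yet)
step 4: append 6 -> window=[7, 10, 19, 6] (not full yet)
step 5: append 14 -> window=[7, 10, 19, 6, 14] -> max=19
step 6: append 0 -> window=[10, 19, 6, 14, 0] -> max=19
step 7: append 21 -> window=[19, 6, 14, 0, 21] -> max=21
step 8: append 27 -> window=[6, 14, 0, 21, 27] -> max=27
step 9: append 31 -> window=[14, 0, 21, 27, 31] -> max=31
step 10: append 6 -> window=[0, 21, 27, 31, 6] -> max=31
step 11: append 25 -> window=[21, 27, 31, 6, 25] -> max=31
step 12: append 17 -> window=[27, 31, 6, 25, 17] -> max=31
step 13: append 26 -> window=[31, 6, 25, 17, 26] -> max=31
step 14: append 3 -> window=[6, 25, 17, 26, 3] -> max=26
step 15: append 0 -> window=[25, 17, 26, 3, 0] -> max=26
step 16: append 1 -> window=[17, 26, 3, 0, 1] -> max=26
Recorded maximums: 19 19 21 27 31 31 31 31 31 26 26 26
Changes between consecutive maximums: 4

Answer: 4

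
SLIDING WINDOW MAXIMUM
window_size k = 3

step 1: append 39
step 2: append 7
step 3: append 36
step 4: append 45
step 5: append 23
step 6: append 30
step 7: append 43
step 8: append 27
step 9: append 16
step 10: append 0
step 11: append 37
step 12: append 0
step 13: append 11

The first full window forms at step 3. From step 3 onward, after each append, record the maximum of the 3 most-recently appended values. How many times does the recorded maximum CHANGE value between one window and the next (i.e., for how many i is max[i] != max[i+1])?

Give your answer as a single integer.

Answer: 4

Derivation:
step 1: append 39 -> window=[39] (not full yet)
step 2: append 7 -> window=[39, 7] (not full yet)
step 3: append 36 -> window=[39, 7, 36] -> max=39
step 4: append 45 -> window=[7, 36, 45] -> max=45
step 5: append 23 -> window=[36, 45, 23] -> max=45
step 6: append 30 -> window=[45, 23, 30] -> max=45
step 7: append 43 -> window=[23, 30, 43] -> max=43
step 8: append 27 -> window=[30, 43, 27] -> max=43
step 9: append 16 -> window=[43, 27, 16] -> max=43
step 10: append 0 -> window=[27, 16, 0] -> max=27
step 11: append 37 -> window=[16, 0, 37] -> max=37
step 12: append 0 -> window=[0, 37, 0] -> max=37
step 13: append 11 -> window=[37, 0, 11] -> max=37
Recorded maximums: 39 45 45 45 43 43 43 27 37 37 37
Changes between consecutive maximums: 4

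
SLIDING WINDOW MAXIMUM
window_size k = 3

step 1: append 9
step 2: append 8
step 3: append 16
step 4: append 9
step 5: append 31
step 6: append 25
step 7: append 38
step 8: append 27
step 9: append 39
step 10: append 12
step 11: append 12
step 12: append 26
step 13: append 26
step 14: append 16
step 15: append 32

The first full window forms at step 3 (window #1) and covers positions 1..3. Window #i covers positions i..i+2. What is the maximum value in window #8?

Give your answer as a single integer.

step 1: append 9 -> window=[9] (not full yet)
step 2: append 8 -> window=[9, 8] (not full yet)
step 3: append 16 -> window=[9, 8, 16] -> max=16
step 4: append 9 -> window=[8, 16, 9] -> max=16
step 5: append 31 -> window=[16, 9, 31] -> max=31
step 6: append 25 -> window=[9, 31, 25] -> max=31
step 7: append 38 -> window=[31, 25, 38] -> max=38
step 8: append 27 -> window=[25, 38, 27] -> max=38
step 9: append 39 -> window=[38, 27, 39] -> max=39
step 10: append 12 -> window=[27, 39, 12] -> max=39
Window #8 max = 39

Answer: 39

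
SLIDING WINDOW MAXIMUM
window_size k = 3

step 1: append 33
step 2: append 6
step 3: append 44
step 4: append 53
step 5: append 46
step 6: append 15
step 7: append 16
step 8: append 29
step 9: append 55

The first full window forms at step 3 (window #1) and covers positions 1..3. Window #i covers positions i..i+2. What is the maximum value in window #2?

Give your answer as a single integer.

step 1: append 33 -> window=[33] (not full yet)
step 2: append 6 -> window=[33, 6] (not full yet)
step 3: append 44 -> window=[33, 6, 44] -> max=44
step 4: append 53 -> window=[6, 44, 53] -> max=53
Window #2 max = 53

Answer: 53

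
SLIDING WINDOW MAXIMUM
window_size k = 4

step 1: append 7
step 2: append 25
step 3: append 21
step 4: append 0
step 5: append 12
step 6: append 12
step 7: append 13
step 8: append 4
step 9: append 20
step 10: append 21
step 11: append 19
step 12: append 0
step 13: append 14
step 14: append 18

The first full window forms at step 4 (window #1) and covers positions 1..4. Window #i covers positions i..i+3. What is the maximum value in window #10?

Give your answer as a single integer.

Answer: 21

Derivation:
step 1: append 7 -> window=[7] (not full yet)
step 2: append 25 -> window=[7, 25] (not full yet)
step 3: append 21 -> window=[7, 25, 21] (not full yet)
step 4: append 0 -> window=[7, 25, 21, 0] -> max=25
step 5: append 12 -> window=[25, 21, 0, 12] -> max=25
step 6: append 12 -> window=[21, 0, 12, 12] -> max=21
step 7: append 13 -> window=[0, 12, 12, 13] -> max=13
step 8: append 4 -> window=[12, 12, 13, 4] -> max=13
step 9: append 20 -> window=[12, 13, 4, 20] -> max=20
step 10: append 21 -> window=[13, 4, 20, 21] -> max=21
step 11: append 19 -> window=[4, 20, 21, 19] -> max=21
step 12: append 0 -> window=[20, 21, 19, 0] -> max=21
step 13: append 14 -> window=[21, 19, 0, 14] -> max=21
Window #10 max = 21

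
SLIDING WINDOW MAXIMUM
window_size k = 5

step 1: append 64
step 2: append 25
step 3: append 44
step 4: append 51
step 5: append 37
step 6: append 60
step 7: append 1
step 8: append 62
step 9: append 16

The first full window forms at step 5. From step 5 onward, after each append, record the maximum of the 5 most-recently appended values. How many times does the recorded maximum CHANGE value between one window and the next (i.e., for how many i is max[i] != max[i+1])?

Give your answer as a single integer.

step 1: append 64 -> window=[64] (not full yet)
step 2: append 25 -> window=[64, 25] (not full yet)
step 3: append 44 -> window=[64, 25, 44] (not full yet)
step 4: append 51 -> window=[64, 25, 44, 51] (not full yet)
step 5: append 37 -> window=[64, 25, 44, 51, 37] -> max=64
step 6: append 60 -> window=[25, 44, 51, 37, 60] -> max=60
step 7: append 1 -> window=[44, 51, 37, 60, 1] -> max=60
step 8: append 62 -> window=[51, 37, 60, 1, 62] -> max=62
step 9: append 16 -> window=[37, 60, 1, 62, 16] -> max=62
Recorded maximums: 64 60 60 62 62
Changes between consecutive maximums: 2

Answer: 2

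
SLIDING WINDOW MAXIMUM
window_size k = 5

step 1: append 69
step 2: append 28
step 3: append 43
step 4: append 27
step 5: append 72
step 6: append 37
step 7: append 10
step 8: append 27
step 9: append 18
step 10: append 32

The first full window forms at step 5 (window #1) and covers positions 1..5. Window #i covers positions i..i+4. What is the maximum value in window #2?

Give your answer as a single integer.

Answer: 72

Derivation:
step 1: append 69 -> window=[69] (not full yet)
step 2: append 28 -> window=[69, 28] (not full yet)
step 3: append 43 -> window=[69, 28, 43] (not full yet)
step 4: append 27 -> window=[69, 28, 43, 27] (not full yet)
step 5: append 72 -> window=[69, 28, 43, 27, 72] -> max=72
step 6: append 37 -> window=[28, 43, 27, 72, 37] -> max=72
Window #2 max = 72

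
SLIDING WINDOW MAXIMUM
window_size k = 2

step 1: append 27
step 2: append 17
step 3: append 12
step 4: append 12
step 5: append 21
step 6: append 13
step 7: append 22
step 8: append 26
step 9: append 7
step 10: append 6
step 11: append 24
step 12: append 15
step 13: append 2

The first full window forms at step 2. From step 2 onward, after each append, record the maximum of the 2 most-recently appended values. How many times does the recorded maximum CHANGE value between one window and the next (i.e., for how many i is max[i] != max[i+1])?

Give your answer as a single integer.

Answer: 8

Derivation:
step 1: append 27 -> window=[27] (not full yet)
step 2: append 17 -> window=[27, 17] -> max=27
step 3: append 12 -> window=[17, 12] -> max=17
step 4: append 12 -> window=[12, 12] -> max=12
step 5: append 21 -> window=[12, 21] -> max=21
step 6: append 13 -> window=[21, 13] -> max=21
step 7: append 22 -> window=[13, 22] -> max=22
step 8: append 26 -> window=[22, 26] -> max=26
step 9: append 7 -> window=[26, 7] -> max=26
step 10: append 6 -> window=[7, 6] -> max=7
step 11: append 24 -> window=[6, 24] -> max=24
step 12: append 15 -> window=[24, 15] -> max=24
step 13: append 2 -> window=[15, 2] -> max=15
Recorded maximums: 27 17 12 21 21 22 26 26 7 24 24 15
Changes between consecutive maximums: 8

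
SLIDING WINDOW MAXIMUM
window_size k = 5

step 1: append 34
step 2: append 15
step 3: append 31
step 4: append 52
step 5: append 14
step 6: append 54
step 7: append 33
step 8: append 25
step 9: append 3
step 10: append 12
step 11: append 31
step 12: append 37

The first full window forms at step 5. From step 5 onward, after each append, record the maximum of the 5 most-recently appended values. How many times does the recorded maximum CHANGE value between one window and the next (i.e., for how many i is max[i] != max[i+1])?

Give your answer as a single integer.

step 1: append 34 -> window=[34] (not full yet)
step 2: append 15 -> window=[34, 15] (not full yet)
step 3: append 31 -> window=[34, 15, 31] (not full yet)
step 4: append 52 -> window=[34, 15, 31, 52] (not full yet)
step 5: append 14 -> window=[34, 15, 31, 52, 14] -> max=52
step 6: append 54 -> window=[15, 31, 52, 14, 54] -> max=54
step 7: append 33 -> window=[31, 52, 14, 54, 33] -> max=54
step 8: append 25 -> window=[52, 14, 54, 33, 25] -> max=54
step 9: append 3 -> window=[14, 54, 33, 25, 3] -> max=54
step 10: append 12 -> window=[54, 33, 25, 3, 12] -> max=54
step 11: append 31 -> window=[33, 25, 3, 12, 31] -> max=33
step 12: append 37 -> window=[25, 3, 12, 31, 37] -> max=37
Recorded maximums: 52 54 54 54 54 54 33 37
Changes between consecutive maximums: 3

Answer: 3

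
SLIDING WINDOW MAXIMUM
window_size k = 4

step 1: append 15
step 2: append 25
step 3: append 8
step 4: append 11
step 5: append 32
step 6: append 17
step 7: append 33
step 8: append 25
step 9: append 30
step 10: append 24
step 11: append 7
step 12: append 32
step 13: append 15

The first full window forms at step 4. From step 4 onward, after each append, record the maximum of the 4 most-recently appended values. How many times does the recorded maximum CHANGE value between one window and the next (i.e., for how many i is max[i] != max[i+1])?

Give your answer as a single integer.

step 1: append 15 -> window=[15] (not full yet)
step 2: append 25 -> window=[15, 25] (not full yet)
step 3: append 8 -> window=[15, 25, 8] (not full yet)
step 4: append 11 -> window=[15, 25, 8, 11] -> max=25
step 5: append 32 -> window=[25, 8, 11, 32] -> max=32
step 6: append 17 -> window=[8, 11, 32, 17] -> max=32
step 7: append 33 -> window=[11, 32, 17, 33] -> max=33
step 8: append 25 -> window=[32, 17, 33, 25] -> max=33
step 9: append 30 -> window=[17, 33, 25, 30] -> max=33
step 10: append 24 -> window=[33, 25, 30, 24] -> max=33
step 11: append 7 -> window=[25, 30, 24, 7] -> max=30
step 12: append 32 -> window=[30, 24, 7, 32] -> max=32
step 13: append 15 -> window=[24, 7, 32, 15] -> max=32
Recorded maximums: 25 32 32 33 33 33 33 30 32 32
Changes between consecutive maximums: 4

Answer: 4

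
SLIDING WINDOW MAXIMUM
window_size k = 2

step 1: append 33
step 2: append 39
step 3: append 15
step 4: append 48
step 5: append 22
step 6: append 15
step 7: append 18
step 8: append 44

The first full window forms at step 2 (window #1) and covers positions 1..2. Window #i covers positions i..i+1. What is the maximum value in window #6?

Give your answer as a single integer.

Answer: 18

Derivation:
step 1: append 33 -> window=[33] (not full yet)
step 2: append 39 -> window=[33, 39] -> max=39
step 3: append 15 -> window=[39, 15] -> max=39
step 4: append 48 -> window=[15, 48] -> max=48
step 5: append 22 -> window=[48, 22] -> max=48
step 6: append 15 -> window=[22, 15] -> max=22
step 7: append 18 -> window=[15, 18] -> max=18
Window #6 max = 18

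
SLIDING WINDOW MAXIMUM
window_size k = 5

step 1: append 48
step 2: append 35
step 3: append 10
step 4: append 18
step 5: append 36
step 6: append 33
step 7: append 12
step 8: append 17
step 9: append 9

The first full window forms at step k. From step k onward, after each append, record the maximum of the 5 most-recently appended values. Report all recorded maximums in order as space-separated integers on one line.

Answer: 48 36 36 36 36

Derivation:
step 1: append 48 -> window=[48] (not full yet)
step 2: append 35 -> window=[48, 35] (not full yet)
step 3: append 10 -> window=[48, 35, 10] (not full yet)
step 4: append 18 -> window=[48, 35, 10, 18] (not full yet)
step 5: append 36 -> window=[48, 35, 10, 18, 36] -> max=48
step 6: append 33 -> window=[35, 10, 18, 36, 33] -> max=36
step 7: append 12 -> window=[10, 18, 36, 33, 12] -> max=36
step 8: append 17 -> window=[18, 36, 33, 12, 17] -> max=36
step 9: append 9 -> window=[36, 33, 12, 17, 9] -> max=36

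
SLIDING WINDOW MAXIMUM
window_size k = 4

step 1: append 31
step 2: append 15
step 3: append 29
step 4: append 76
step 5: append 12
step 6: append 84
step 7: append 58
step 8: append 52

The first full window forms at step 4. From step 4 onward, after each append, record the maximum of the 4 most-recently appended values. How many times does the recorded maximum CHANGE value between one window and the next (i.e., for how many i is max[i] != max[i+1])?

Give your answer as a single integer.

step 1: append 31 -> window=[31] (not full yet)
step 2: append 15 -> window=[31, 15] (not full yet)
step 3: append 29 -> window=[31, 15, 29] (not full yet)
step 4: append 76 -> window=[31, 15, 29, 76] -> max=76
step 5: append 12 -> window=[15, 29, 76, 12] -> max=76
step 6: append 84 -> window=[29, 76, 12, 84] -> max=84
step 7: append 58 -> window=[76, 12, 84, 58] -> max=84
step 8: append 52 -> window=[12, 84, 58, 52] -> max=84
Recorded maximums: 76 76 84 84 84
Changes between consecutive maximums: 1

Answer: 1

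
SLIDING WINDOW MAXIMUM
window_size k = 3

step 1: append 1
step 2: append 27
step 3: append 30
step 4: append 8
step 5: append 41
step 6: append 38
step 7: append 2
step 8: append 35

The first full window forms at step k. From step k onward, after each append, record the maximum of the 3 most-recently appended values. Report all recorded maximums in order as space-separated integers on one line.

step 1: append 1 -> window=[1] (not full yet)
step 2: append 27 -> window=[1, 27] (not full yet)
step 3: append 30 -> window=[1, 27, 30] -> max=30
step 4: append 8 -> window=[27, 30, 8] -> max=30
step 5: append 41 -> window=[30, 8, 41] -> max=41
step 6: append 38 -> window=[8, 41, 38] -> max=41
step 7: append 2 -> window=[41, 38, 2] -> max=41
step 8: append 35 -> window=[38, 2, 35] -> max=38

Answer: 30 30 41 41 41 38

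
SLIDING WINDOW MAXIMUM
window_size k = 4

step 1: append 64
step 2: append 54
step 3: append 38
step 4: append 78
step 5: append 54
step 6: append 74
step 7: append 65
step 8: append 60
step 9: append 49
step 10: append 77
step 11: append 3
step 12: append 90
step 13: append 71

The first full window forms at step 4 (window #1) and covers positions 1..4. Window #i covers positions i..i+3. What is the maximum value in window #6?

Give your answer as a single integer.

Answer: 74

Derivation:
step 1: append 64 -> window=[64] (not full yet)
step 2: append 54 -> window=[64, 54] (not full yet)
step 3: append 38 -> window=[64, 54, 38] (not full yet)
step 4: append 78 -> window=[64, 54, 38, 78] -> max=78
step 5: append 54 -> window=[54, 38, 78, 54] -> max=78
step 6: append 74 -> window=[38, 78, 54, 74] -> max=78
step 7: append 65 -> window=[78, 54, 74, 65] -> max=78
step 8: append 60 -> window=[54, 74, 65, 60] -> max=74
step 9: append 49 -> window=[74, 65, 60, 49] -> max=74
Window #6 max = 74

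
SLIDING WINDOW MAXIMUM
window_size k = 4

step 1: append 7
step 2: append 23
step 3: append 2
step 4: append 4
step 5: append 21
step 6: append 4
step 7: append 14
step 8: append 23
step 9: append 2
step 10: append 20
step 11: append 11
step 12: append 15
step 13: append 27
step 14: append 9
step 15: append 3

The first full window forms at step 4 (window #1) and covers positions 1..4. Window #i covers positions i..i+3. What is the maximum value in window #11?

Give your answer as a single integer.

Answer: 27

Derivation:
step 1: append 7 -> window=[7] (not full yet)
step 2: append 23 -> window=[7, 23] (not full yet)
step 3: append 2 -> window=[7, 23, 2] (not full yet)
step 4: append 4 -> window=[7, 23, 2, 4] -> max=23
step 5: append 21 -> window=[23, 2, 4, 21] -> max=23
step 6: append 4 -> window=[2, 4, 21, 4] -> max=21
step 7: append 14 -> window=[4, 21, 4, 14] -> max=21
step 8: append 23 -> window=[21, 4, 14, 23] -> max=23
step 9: append 2 -> window=[4, 14, 23, 2] -> max=23
step 10: append 20 -> window=[14, 23, 2, 20] -> max=23
step 11: append 11 -> window=[23, 2, 20, 11] -> max=23
step 12: append 15 -> window=[2, 20, 11, 15] -> max=20
step 13: append 27 -> window=[20, 11, 15, 27] -> max=27
step 14: append 9 -> window=[11, 15, 27, 9] -> max=27
Window #11 max = 27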